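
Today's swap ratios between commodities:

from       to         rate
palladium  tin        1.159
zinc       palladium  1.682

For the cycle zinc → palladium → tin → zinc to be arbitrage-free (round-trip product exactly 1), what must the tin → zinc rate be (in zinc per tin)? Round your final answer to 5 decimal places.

0.51297

Known legs of the cycle: 1.682 × 1.159 = 1.949438
For no arbitrage the full-cycle product must be 1, so the missing rate is 1 / 1.949438 ≈ 0.5129684.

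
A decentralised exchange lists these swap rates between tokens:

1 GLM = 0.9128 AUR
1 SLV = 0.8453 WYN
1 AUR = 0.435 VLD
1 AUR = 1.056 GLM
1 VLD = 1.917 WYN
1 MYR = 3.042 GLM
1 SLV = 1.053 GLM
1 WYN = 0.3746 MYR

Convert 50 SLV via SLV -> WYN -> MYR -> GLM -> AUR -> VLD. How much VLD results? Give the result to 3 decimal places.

50 SLV × 0.8453 = 42.265 WYN
42.265 WYN × 0.3746 = 15.832469 MYR
15.832469 MYR × 3.042 = 48.162370698 GLM
48.162370698 GLM × 0.9128 = 43.9626119731344 AUR
43.9626119731344 AUR × 0.435 = 19.123736208313464 VLD

19.124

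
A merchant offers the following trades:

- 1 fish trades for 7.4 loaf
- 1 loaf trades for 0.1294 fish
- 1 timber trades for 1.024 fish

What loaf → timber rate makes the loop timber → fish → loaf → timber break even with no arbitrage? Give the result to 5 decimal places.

0.13197

Known legs of the cycle: 1.024 × 7.4 = 7.5776
For no arbitrage the full-cycle product must be 1, so the missing rate is 1 / 7.5776 ≈ 0.1319679.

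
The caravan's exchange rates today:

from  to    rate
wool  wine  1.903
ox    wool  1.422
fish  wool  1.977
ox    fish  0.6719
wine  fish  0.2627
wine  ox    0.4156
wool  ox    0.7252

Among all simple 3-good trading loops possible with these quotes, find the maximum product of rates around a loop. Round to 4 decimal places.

ox→wool→wine→ox: 1.422 × 1.903 × 0.4156 = 1.12464
fish→wool→wine→fish: 1.977 × 1.903 × 0.2627 = 0.98834
fish→wool→ox→fish: 1.977 × 0.7252 × 0.6719 = 0.96332
Maximum is ox→wool→wine→ox at 1.1246; arbitrage exists.

1.1246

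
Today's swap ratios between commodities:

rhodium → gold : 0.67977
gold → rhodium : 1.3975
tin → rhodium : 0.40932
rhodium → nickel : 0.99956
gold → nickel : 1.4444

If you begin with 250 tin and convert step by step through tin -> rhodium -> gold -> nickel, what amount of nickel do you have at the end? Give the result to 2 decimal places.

100.47

250 tin × 0.40932 = 102.33 rhodium
102.33 rhodium × 0.67977 = 69.5608641 gold
69.5608641 gold × 1.4444 = 100.47371210604 nickel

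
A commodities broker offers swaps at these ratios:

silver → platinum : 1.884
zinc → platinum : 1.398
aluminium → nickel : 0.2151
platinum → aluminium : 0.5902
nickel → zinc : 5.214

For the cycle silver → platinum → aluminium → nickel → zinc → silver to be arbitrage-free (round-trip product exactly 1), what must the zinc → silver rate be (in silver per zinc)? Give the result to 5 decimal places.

0.80188

Known legs of the cycle: 1.884 × 0.5902 × 0.2151 × 5.214 = 1.24707203601552
For no arbitrage the full-cycle product must be 1, so the missing rate is 1 / 1.24707203601552 ≈ 0.8018783.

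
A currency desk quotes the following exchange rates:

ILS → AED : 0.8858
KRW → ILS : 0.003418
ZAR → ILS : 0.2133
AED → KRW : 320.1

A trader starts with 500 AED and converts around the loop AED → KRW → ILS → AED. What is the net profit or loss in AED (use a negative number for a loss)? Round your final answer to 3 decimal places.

-15.422

500 AED × 320.1 = 160050 KRW
160050 KRW × 0.003418 = 547.0509 ILS
547.0509 ILS × 0.8858 = 484.57768722 AED
Net change: 484.57768722 − 500 = -15.42231278 AED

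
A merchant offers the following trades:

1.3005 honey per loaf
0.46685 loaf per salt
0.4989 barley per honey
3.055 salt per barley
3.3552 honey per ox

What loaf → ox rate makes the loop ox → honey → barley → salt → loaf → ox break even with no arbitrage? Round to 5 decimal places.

Known legs of the cycle: 3.3552 × 0.4989 × 3.055 × 0.46685 = 2.38737419220924
For no arbitrage the full-cycle product must be 1, so the missing rate is 1 / 2.38737419220924 ≈ 0.4188702.

0.41887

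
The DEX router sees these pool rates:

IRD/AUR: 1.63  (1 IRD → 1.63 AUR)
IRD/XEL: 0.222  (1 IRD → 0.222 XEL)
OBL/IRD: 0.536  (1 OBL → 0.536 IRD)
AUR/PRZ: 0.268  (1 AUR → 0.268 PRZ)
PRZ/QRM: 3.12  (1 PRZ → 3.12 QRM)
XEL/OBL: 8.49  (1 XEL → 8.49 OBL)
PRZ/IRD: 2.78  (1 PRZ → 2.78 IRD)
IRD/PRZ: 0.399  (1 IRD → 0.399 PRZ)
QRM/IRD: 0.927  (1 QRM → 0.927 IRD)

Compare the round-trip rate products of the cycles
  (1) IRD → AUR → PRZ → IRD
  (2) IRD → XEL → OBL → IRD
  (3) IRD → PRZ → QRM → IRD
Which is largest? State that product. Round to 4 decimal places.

1.2144

(1) 1.63 × 0.268 × 2.78 = 1.21442
(2) 0.222 × 8.49 × 0.536 = 1.01024
(3) 0.399 × 3.12 × 0.927 = 1.15400
Highest is cycle (1) at 1.2144 (>1, arbitrage).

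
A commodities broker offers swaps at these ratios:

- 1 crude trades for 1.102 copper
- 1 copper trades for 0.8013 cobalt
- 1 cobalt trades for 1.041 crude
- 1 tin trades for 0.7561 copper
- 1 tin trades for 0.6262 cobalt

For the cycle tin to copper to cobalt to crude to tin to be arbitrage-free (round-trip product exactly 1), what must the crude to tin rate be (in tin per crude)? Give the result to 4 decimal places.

1.5855

Known legs of the cycle: 0.7561 × 0.8013 × 1.041 = 0.63070331013
For no arbitrage the full-cycle product must be 1, so the missing rate is 1 / 0.63070331013 ≈ 1.585532.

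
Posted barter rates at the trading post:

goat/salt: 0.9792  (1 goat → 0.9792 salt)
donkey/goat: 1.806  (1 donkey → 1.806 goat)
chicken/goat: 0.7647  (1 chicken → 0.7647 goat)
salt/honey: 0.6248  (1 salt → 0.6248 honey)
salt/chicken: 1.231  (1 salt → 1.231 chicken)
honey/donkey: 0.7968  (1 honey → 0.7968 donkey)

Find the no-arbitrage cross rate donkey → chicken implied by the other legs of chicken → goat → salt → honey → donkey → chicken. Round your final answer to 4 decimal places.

2.6825

Known legs of the cycle: 0.7647 × 0.9792 × 0.6248 × 0.7968 = 0.3727802036699136
For no arbitrage the full-cycle product must be 1, so the missing rate is 1 / 0.3727802036699136 ≈ 2.682546.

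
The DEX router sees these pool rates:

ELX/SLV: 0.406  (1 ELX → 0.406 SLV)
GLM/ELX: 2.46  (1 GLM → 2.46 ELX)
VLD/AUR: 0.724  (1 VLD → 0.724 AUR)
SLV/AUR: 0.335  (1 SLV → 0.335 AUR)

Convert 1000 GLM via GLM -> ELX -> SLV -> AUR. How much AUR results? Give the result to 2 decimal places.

1000 GLM × 2.46 = 2460 ELX
2460 ELX × 0.406 = 998.76 SLV
998.76 SLV × 0.335 = 334.5846 AUR

334.58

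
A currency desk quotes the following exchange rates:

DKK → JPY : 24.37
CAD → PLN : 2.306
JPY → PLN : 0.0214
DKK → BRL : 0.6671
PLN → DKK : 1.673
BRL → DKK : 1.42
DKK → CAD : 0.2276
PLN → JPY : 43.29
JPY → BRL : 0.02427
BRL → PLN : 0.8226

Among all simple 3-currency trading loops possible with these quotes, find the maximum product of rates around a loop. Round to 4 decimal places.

0.9181

PLN→DKK→BRL→PLN: 1.673 × 0.6671 × 0.8226 = 0.91807
PLN→DKK→CAD→PLN: 1.673 × 0.2276 × 2.306 = 0.87807
PLN→DKK→JPY→PLN: 1.673 × 24.37 × 0.0214 = 0.87250
PLN→JPY→BRL→PLN: 43.29 × 0.02427 × 0.8226 = 0.86426
JPY→BRL→DKK→JPY: 0.02427 × 1.42 × 24.37 = 0.83987
Maximum is PLN→DKK→BRL→PLN at 0.9181; no arbitrage — every cycle loses value.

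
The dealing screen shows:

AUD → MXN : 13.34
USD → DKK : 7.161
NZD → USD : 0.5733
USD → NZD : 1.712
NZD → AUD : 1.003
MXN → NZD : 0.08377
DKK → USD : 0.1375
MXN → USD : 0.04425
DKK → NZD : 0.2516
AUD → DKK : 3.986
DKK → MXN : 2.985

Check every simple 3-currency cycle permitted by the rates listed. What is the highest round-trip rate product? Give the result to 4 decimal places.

MXN→NZD→AUD→MXN: 0.08377 × 1.003 × 13.34 = 1.12084
DKK→NZD→USD→DKK: 0.2516 × 0.5733 × 7.161 = 1.03292
DKK→NZD→AUD→DKK: 0.2516 × 1.003 × 3.986 = 1.00589
MXN→USD→DKK→MXN: 0.04425 × 7.161 × 2.985 = 0.94587
Maximum is MXN→NZD→AUD→MXN at 1.1208; arbitrage exists.

1.1208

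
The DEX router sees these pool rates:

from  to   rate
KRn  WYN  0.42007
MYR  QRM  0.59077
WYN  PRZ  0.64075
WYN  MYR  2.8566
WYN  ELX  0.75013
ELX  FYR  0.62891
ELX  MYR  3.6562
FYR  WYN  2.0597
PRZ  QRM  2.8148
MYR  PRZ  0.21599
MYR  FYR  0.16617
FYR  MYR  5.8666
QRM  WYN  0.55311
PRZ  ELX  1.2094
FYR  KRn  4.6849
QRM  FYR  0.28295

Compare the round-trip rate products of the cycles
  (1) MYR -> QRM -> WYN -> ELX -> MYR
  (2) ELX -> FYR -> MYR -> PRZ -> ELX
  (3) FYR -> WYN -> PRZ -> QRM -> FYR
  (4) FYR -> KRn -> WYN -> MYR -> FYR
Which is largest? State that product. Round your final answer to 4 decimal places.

(1) 0.59077 × 0.55311 × 0.75013 × 3.6562 = 0.89618
(2) 0.62891 × 5.8666 × 0.21599 × 1.2094 = 0.96378
(3) 2.0597 × 0.64075 × 2.8148 × 0.28295 = 1.05111
(4) 4.6849 × 0.42007 × 2.8566 × 0.16617 = 0.93417
Highest is cycle (3) at 1.0511 (>1, arbitrage).

1.0511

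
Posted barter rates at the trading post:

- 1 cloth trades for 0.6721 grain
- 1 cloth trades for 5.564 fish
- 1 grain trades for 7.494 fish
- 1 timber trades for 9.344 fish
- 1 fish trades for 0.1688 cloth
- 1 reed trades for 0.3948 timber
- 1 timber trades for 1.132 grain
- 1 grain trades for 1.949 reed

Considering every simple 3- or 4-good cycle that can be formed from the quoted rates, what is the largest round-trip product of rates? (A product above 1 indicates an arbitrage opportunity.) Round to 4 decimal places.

0.8710

grain→reed→timber→grain: 1.949 × 0.3948 × 1.132 = 0.87103
fish→cloth→grain→fish: 0.1688 × 0.6721 × 7.494 = 0.85020
Maximum is grain→reed→timber→grain at 0.8710; no arbitrage — every cycle loses value.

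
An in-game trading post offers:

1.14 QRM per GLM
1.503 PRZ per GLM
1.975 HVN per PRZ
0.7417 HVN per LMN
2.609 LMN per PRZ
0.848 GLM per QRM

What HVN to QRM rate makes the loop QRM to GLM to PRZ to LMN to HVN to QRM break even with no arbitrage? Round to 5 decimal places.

0.40546

Known legs of the cycle: 0.848 × 1.503 × 2.609 × 0.7417 = 2.4663641040432
For no arbitrage the full-cycle product must be 1, so the missing rate is 1 / 2.4663641040432 ≈ 0.4054551.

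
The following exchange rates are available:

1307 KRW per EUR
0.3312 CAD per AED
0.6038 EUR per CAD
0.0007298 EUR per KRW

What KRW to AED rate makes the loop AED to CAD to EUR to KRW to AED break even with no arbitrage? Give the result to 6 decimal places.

0.003826

Known legs of the cycle: 0.3312 × 0.6038 × 1307 = 261.37197792
For no arbitrage the full-cycle product must be 1, so the missing rate is 1 / 261.37197792 ≈ 0.00382596.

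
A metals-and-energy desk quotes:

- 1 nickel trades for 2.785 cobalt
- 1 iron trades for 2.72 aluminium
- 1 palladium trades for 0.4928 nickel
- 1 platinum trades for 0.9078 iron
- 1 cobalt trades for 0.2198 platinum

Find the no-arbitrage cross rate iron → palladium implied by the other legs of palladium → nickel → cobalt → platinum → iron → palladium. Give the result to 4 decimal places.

3.6516

Known legs of the cycle: 0.4928 × 2.785 × 0.2198 × 0.9078 = 0.27385064310912
For no arbitrage the full-cycle product must be 1, so the missing rate is 1 / 0.27385064310912 ≈ 3.651626.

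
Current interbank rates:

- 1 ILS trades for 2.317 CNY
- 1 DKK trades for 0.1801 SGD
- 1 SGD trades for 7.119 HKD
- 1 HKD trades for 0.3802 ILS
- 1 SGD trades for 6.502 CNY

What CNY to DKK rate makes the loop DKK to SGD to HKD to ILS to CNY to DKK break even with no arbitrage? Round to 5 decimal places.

0.88538

Known legs of the cycle: 0.1801 × 7.119 × 0.3802 × 2.317 = 1.12945999259646
For no arbitrage the full-cycle product must be 1, so the missing rate is 1 / 1.12945999259646 ≈ 0.8853789.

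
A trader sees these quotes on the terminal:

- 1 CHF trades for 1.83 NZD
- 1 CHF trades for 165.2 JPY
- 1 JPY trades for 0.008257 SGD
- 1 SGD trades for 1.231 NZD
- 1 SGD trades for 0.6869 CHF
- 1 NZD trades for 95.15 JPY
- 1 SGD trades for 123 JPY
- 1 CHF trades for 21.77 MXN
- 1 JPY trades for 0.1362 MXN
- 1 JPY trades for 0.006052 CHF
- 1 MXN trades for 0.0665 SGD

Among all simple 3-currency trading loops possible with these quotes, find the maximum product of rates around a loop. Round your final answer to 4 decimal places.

1.1140

MXN→SGD→JPY→MXN: 0.0665 × 123 × 0.1362 = 1.11405
CHF→NZD→JPY→CHF: 1.83 × 95.15 × 0.006052 = 1.05380
MXN→SGD→CHF→MXN: 0.0665 × 0.6869 × 21.77 = 0.99443
SGD→NZD→JPY→SGD: 1.231 × 95.15 × 0.008257 = 0.96714
SGD→CHF→JPY→SGD: 0.6869 × 165.2 × 0.008257 = 0.93697
Maximum is MXN→SGD→JPY→MXN at 1.1140; arbitrage exists.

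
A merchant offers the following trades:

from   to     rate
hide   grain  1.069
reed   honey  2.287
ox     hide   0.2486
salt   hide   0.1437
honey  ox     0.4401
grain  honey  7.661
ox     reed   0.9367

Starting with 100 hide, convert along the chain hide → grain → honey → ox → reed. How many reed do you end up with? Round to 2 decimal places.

337.61

100 hide × 1.069 = 106.9 grain
106.9 grain × 7.661 = 818.9609 honey
818.9609 honey × 0.4401 = 360.42469209 ox
360.42469209 ox × 0.9367 = 337.609809080703 reed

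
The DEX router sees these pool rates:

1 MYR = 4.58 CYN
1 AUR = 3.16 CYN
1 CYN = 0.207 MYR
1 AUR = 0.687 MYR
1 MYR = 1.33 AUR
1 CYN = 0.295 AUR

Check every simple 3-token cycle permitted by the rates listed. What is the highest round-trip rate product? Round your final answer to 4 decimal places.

0.9282

CYN→AUR→MYR→CYN: 0.295 × 0.687 × 4.58 = 0.92821
CYN→MYR→AUR→CYN: 0.207 × 1.33 × 3.16 = 0.86998
Maximum is CYN→AUR→MYR→CYN at 0.9282; no arbitrage — every cycle loses value.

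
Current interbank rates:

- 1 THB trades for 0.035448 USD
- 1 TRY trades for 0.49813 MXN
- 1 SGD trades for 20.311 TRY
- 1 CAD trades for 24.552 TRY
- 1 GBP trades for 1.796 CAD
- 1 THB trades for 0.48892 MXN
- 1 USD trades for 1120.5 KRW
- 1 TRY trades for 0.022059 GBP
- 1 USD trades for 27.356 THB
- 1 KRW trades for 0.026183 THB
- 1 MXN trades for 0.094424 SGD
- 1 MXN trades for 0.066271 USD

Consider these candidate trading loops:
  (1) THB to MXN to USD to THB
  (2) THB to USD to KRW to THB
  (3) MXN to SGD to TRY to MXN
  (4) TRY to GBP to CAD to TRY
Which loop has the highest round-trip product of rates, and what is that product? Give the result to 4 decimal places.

(1) 0.48892 × 0.066271 × 27.356 = 0.88637
(2) 0.035448 × 1120.5 × 0.026183 = 1.03998
(3) 0.094424 × 20.311 × 0.49813 = 0.95534
(4) 0.022059 × 1.796 × 24.552 = 0.97270
Highest is cycle (2) at 1.0400 (>1, arbitrage).

1.0400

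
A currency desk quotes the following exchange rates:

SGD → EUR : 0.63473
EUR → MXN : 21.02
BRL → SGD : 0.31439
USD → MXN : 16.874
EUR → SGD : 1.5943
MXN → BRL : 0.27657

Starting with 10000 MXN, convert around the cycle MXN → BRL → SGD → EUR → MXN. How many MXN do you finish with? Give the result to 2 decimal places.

10000 MXN × 0.27657 = 2765.7 BRL
2765.7 BRL × 0.31439 = 869.508423 SGD
869.508423 SGD × 0.63473 = 551.90308133079 EUR
551.90308133079 EUR × 21.02 = 11601.0027695732058 MXN

11601.00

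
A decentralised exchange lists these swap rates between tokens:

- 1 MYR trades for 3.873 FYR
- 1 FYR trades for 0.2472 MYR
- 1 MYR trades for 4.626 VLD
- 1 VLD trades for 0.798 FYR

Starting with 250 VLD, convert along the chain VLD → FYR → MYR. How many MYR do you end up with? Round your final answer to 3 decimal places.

250 VLD × 0.798 = 199.5 FYR
199.5 FYR × 0.2472 = 49.3164 MYR

49.316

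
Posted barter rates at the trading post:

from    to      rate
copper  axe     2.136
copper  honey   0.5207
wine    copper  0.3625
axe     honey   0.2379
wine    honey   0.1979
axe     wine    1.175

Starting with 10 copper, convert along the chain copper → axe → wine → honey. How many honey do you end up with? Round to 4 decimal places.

10 copper × 2.136 = 21.36 axe
21.36 axe × 1.175 = 25.098 wine
25.098 wine × 0.1979 = 4.9668942 honey

4.9669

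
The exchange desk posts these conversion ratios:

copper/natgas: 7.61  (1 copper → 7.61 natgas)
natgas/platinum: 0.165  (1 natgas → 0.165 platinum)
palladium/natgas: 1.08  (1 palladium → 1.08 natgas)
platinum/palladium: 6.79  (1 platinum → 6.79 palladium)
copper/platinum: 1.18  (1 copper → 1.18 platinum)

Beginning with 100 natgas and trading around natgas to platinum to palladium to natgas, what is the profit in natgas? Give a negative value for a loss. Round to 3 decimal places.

20.998

100 natgas × 0.165 = 16.5 platinum
16.5 platinum × 6.79 = 112.035 palladium
112.035 palladium × 1.08 = 120.9978 natgas
Net change: 120.9978 − 100 = 20.9978 natgas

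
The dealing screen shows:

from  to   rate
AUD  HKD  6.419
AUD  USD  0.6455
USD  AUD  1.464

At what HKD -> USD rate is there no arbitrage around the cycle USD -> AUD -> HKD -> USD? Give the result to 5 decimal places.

0.10641

Known legs of the cycle: 1.464 × 6.419 = 9.397416
For no arbitrage the full-cycle product must be 1, so the missing rate is 1 / 9.397416 ≈ 0.1064122.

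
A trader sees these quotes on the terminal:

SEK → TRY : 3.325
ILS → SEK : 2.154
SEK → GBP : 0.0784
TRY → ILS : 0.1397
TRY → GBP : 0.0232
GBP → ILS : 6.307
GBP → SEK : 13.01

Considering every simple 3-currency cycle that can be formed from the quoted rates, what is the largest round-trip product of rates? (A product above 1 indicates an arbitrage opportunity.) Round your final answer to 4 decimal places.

ILS→SEK→GBP→ILS: 2.154 × 0.0784 × 6.307 = 1.06509
GBP→SEK→TRY→GBP: 13.01 × 3.325 × 0.0232 = 1.00359
ILS→SEK→TRY→ILS: 2.154 × 3.325 × 0.1397 = 1.00054
Maximum is ILS→SEK→GBP→ILS at 1.0651; arbitrage exists.

1.0651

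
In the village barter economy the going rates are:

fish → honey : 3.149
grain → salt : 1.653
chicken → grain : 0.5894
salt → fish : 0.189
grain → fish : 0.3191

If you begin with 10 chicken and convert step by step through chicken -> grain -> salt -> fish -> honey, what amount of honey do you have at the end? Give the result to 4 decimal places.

5.7985

10 chicken × 0.5894 = 5.894 grain
5.894 grain × 1.653 = 9.742782 salt
9.742782 salt × 0.189 = 1.841385798 fish
1.841385798 fish × 3.149 = 5.798523877902 honey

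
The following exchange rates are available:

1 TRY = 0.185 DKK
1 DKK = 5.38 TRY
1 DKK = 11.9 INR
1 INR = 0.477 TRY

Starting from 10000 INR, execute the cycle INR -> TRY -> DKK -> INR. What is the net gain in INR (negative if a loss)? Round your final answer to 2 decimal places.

10000 INR × 0.477 = 4770 TRY
4770 TRY × 0.185 = 882.45 DKK
882.45 DKK × 11.9 = 10501.155 INR
Net change: 10501.155 − 10000 = 501.155 INR

501.16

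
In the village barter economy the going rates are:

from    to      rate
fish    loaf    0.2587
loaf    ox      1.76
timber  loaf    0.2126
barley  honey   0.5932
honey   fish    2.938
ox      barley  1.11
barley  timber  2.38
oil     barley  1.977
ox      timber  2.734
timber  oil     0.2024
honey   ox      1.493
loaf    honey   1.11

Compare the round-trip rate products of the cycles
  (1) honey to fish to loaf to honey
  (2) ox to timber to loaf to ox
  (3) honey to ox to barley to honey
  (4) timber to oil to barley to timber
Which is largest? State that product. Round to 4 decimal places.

(1) 2.938 × 0.2587 × 1.11 = 0.84367
(2) 2.734 × 0.2126 × 1.76 = 1.02300
(3) 1.493 × 1.11 × 0.5932 = 0.98307
(4) 0.2024 × 1.977 × 2.38 = 0.95234
Highest is cycle (2) at 1.0230 (>1, arbitrage).

1.0230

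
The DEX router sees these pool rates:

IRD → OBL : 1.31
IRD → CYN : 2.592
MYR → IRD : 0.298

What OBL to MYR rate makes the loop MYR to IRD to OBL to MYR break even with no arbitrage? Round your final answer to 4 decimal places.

Known legs of the cycle: 0.298 × 1.31 = 0.39038
For no arbitrage the full-cycle product must be 1, so the missing rate is 1 / 0.39038 ≈ 2.561607.

2.5616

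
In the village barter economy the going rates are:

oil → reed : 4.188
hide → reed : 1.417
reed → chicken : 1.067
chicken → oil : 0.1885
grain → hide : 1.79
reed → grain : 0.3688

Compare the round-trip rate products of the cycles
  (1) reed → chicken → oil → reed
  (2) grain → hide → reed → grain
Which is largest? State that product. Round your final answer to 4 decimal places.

(1) 1.067 × 0.1885 × 4.188 = 0.84233
(2) 1.79 × 1.417 × 0.3688 = 0.93544
Highest is cycle (2) at 0.9354 (≤1, no arbitrage).

0.9354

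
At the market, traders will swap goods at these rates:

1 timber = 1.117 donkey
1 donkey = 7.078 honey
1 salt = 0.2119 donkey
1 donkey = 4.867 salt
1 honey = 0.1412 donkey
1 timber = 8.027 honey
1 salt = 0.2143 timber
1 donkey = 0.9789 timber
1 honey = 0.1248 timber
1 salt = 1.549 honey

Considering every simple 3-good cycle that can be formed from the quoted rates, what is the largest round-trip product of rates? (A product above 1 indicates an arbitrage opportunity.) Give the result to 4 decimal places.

1.1650

timber→donkey→salt→timber: 1.117 × 4.867 × 0.2143 = 1.16503
timber→honey→donkey→timber: 8.027 × 0.1412 × 0.9789 = 1.10950
honey→donkey→salt→honey: 0.1412 × 4.867 × 1.549 = 1.06450
timber→donkey→honey→timber: 1.117 × 7.078 × 0.1248 = 0.98668
Maximum is timber→donkey→salt→timber at 1.1650; arbitrage exists.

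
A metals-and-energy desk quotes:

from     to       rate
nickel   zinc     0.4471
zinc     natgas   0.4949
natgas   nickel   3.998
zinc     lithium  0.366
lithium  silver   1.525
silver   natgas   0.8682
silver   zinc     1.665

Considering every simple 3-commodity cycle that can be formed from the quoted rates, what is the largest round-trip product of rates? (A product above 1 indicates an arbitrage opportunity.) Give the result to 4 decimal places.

0.9293

silver→zinc→lithium→silver: 1.665 × 0.366 × 1.525 = 0.92932
natgas→nickel→zinc→natgas: 3.998 × 0.4471 × 0.4949 = 0.88464
Maximum is silver→zinc→lithium→silver at 0.9293; no arbitrage — every cycle loses value.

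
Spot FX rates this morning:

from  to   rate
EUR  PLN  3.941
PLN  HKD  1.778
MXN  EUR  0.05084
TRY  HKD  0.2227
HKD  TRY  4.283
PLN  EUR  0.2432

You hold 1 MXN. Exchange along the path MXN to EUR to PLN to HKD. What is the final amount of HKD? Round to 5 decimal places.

1 MXN × 0.05084 = 0.05084 EUR
0.05084 EUR × 3.941 = 0.20036044 PLN
0.20036044 PLN × 1.778 = 0.35624086232 HKD

0.35624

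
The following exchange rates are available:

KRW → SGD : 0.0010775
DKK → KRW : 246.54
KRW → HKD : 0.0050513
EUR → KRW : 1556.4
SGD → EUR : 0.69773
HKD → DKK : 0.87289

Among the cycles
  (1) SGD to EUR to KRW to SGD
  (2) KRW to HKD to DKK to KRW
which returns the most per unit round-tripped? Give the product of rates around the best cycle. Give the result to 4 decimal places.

1.1701

(1) 0.69773 × 1556.4 × 0.0010775 = 1.17011
(2) 0.0050513 × 0.87289 × 246.54 = 1.08705
Highest is cycle (1) at 1.1701 (>1, arbitrage).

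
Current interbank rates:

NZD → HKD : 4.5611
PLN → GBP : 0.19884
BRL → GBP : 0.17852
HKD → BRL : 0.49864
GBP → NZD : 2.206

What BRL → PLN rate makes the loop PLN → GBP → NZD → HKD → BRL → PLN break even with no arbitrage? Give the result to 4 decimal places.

Known legs of the cycle: 0.19884 × 2.206 × 4.5611 × 0.49864 = 0.99762189129134016
For no arbitrage the full-cycle product must be 1, so the missing rate is 1 / 0.99762189129134016 ≈ 1.002384.

1.0024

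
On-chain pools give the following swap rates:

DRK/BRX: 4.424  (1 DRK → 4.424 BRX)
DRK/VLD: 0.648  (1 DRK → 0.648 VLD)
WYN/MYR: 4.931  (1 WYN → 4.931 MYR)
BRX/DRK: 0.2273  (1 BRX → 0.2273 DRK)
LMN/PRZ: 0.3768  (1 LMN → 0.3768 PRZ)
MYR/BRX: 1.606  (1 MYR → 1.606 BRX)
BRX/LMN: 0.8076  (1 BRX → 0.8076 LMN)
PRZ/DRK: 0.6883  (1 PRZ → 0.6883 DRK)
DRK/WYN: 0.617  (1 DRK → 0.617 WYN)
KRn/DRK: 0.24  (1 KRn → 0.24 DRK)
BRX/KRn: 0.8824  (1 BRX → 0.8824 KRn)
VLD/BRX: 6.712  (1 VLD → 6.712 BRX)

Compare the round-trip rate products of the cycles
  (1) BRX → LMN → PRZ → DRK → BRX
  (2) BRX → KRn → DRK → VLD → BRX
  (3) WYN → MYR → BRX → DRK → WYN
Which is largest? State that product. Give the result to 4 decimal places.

(1) 0.8076 × 0.3768 × 0.6883 × 4.424 = 0.92662
(2) 0.8824 × 0.24 × 0.648 × 6.712 = 0.92109
(3) 4.931 × 1.606 × 0.2273 × 0.617 = 1.11062
Highest is cycle (3) at 1.1106 (>1, arbitrage).

1.1106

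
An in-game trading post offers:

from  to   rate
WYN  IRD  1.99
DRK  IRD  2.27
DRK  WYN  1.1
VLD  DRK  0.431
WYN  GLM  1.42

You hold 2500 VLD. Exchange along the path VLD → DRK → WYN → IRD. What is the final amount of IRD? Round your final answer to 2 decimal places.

2500 VLD × 0.431 = 1077.5 DRK
1077.5 DRK × 1.1 = 1185.25 WYN
1185.25 WYN × 1.99 = 2358.6475 IRD

2358.65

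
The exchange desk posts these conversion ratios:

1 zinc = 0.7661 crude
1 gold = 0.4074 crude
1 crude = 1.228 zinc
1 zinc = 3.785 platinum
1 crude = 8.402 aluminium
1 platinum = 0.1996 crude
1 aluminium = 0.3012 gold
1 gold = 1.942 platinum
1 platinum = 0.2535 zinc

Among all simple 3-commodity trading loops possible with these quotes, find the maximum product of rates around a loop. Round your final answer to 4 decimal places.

1.0310

crude→aluminium→gold→crude: 8.402 × 0.3012 × 0.4074 = 1.03100
crude→zinc→platinum→crude: 1.228 × 3.785 × 0.1996 = 0.92774
Maximum is crude→aluminium→gold→crude at 1.0310; arbitrage exists.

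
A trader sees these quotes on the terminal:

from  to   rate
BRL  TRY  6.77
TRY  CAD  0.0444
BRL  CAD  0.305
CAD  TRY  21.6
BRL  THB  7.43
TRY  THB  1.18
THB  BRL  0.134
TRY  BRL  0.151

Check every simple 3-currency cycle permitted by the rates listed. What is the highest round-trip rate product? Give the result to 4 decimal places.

1.0705

BRL→TRY→THB→BRL: 6.77 × 1.18 × 0.134 = 1.07047
CAD→TRY→BRL→CAD: 21.6 × 0.151 × 0.305 = 0.99479
Maximum is BRL→TRY→THB→BRL at 1.0705; arbitrage exists.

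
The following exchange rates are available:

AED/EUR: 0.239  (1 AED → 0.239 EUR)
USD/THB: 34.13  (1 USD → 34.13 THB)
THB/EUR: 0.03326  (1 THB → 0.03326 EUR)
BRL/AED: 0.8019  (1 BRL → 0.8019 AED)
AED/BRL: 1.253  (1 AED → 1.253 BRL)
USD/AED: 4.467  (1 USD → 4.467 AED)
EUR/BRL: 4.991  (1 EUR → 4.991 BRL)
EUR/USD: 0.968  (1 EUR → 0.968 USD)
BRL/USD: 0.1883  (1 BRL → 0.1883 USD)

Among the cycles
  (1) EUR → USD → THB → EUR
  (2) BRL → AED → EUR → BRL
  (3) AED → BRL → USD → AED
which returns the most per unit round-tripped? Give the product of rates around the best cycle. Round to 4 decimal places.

1.0988

(1) 0.968 × 34.13 × 0.03326 = 1.09884
(2) 0.8019 × 0.239 × 4.991 = 0.95655
(3) 1.253 × 0.1883 × 4.467 = 1.05394
Highest is cycle (1) at 1.0988 (>1, arbitrage).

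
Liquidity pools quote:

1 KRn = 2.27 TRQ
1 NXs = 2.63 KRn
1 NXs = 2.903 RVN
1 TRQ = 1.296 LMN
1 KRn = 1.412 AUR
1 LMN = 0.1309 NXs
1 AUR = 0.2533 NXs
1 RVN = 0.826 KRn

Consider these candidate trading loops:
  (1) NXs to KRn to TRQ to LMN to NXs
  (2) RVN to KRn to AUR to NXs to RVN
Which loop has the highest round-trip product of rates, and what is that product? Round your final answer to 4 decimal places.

1.0128

(1) 2.63 × 2.27 × 1.296 × 0.1309 = 1.01281
(2) 0.826 × 1.412 × 0.2533 × 2.903 = 0.85762
Highest is cycle (1) at 1.0128 (>1, arbitrage).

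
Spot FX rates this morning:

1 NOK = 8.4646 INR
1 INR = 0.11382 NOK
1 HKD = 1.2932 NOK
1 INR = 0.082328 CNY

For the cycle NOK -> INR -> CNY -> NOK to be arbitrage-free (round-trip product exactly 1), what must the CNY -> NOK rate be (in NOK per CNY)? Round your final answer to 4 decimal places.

Known legs of the cycle: 8.4646 × 0.082328 = 0.6968735888
For no arbitrage the full-cycle product must be 1, so the missing rate is 1 / 0.6968735888 ≈ 1.434980.

1.4350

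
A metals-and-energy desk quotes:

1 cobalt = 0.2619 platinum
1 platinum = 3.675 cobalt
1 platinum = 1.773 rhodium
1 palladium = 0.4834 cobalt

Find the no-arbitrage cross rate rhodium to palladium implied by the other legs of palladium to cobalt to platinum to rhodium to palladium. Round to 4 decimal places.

4.4550

Known legs of the cycle: 0.4834 × 0.2619 × 1.773 = 0.22446616158
For no arbitrage the full-cycle product must be 1, so the missing rate is 1 / 0.22446616158 ≈ 4.455014.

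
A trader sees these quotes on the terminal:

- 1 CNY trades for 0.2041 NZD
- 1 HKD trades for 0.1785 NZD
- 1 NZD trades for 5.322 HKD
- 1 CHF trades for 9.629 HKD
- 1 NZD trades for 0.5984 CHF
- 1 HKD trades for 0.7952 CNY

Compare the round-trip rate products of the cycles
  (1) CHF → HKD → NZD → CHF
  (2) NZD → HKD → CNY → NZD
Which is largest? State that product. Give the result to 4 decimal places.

(1) 9.629 × 0.1785 × 0.5984 = 1.02852
(2) 5.322 × 0.7952 × 0.2041 = 0.86376
Highest is cycle (1) at 1.0285 (>1, arbitrage).

1.0285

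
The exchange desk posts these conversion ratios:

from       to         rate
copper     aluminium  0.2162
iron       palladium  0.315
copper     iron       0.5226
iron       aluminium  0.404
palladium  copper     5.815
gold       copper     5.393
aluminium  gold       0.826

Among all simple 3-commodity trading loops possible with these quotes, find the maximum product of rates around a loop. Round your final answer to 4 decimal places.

0.9631

aluminium→gold→copper→aluminium: 0.826 × 5.393 × 0.2162 = 0.96309
iron→palladium→copper→iron: 0.315 × 5.815 × 0.5226 = 0.95726
Maximum is aluminium→gold→copper→aluminium at 0.9631; no arbitrage — every cycle loses value.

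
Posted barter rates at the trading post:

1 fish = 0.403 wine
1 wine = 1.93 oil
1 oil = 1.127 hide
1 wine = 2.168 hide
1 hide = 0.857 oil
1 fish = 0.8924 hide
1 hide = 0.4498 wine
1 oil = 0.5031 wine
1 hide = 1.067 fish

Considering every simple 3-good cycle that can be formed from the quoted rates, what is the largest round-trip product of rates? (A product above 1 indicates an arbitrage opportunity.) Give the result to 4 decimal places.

oil→hide→wine→oil: 1.127 × 0.4498 × 1.93 = 0.97836
oil→wine→hide→oil: 0.5031 × 2.168 × 0.857 = 0.93475
fish→wine→hide→fish: 0.403 × 2.168 × 1.067 = 0.93224
Maximum is oil→hide→wine→oil at 0.9784; no arbitrage — every cycle loses value.

0.9784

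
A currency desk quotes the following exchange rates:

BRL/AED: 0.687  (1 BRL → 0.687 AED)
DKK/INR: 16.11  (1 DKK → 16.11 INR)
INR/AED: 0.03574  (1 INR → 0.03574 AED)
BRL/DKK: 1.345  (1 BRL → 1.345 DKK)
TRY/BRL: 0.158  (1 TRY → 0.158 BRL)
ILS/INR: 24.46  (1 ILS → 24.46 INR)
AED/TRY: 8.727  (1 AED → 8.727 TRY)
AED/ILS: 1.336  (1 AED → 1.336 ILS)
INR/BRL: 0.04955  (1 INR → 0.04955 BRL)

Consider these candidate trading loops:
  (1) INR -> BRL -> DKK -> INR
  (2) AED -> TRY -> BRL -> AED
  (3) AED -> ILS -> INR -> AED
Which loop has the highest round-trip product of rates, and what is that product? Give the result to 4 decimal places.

1.1679

(1) 0.04955 × 1.345 × 16.11 = 1.07365
(2) 8.727 × 0.158 × 0.687 = 0.94728
(3) 1.336 × 24.46 × 0.03574 = 1.16793
Highest is cycle (3) at 1.1679 (>1, arbitrage).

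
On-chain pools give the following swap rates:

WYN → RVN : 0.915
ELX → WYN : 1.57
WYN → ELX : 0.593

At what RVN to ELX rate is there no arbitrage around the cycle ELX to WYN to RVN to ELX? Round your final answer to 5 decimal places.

0.69611

Known legs of the cycle: 1.57 × 0.915 = 1.43655
For no arbitrage the full-cycle product must be 1, so the missing rate is 1 / 1.43655 ≈ 0.6961122.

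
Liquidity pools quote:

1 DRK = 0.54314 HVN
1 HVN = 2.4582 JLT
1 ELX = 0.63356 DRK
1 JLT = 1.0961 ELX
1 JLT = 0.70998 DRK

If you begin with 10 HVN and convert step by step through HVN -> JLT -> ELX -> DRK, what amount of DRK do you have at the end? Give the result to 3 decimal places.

10 HVN × 2.4582 = 24.582 JLT
24.582 JLT × 1.0961 = 26.9443302 ELX
26.9443302 ELX × 0.63356 = 17.070849841512 DRK

17.071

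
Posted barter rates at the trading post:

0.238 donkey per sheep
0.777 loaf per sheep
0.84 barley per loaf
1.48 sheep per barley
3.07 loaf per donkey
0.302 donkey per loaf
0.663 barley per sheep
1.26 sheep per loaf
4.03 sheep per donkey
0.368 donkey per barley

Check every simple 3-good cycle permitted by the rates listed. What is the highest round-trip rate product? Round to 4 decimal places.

0.9833

donkey→sheep→barley→donkey: 4.03 × 0.663 × 0.368 = 0.98326
loaf→barley→sheep→loaf: 0.84 × 1.48 × 0.777 = 0.96597
loaf→barley→donkey→loaf: 0.84 × 0.368 × 3.07 = 0.94900
loaf→donkey→sheep→loaf: 0.302 × 4.03 × 0.777 = 0.94566
loaf→sheep→donkey→loaf: 1.26 × 0.238 × 3.07 = 0.92063
Maximum is donkey→sheep→barley→donkey at 0.9833; no arbitrage — every cycle loses value.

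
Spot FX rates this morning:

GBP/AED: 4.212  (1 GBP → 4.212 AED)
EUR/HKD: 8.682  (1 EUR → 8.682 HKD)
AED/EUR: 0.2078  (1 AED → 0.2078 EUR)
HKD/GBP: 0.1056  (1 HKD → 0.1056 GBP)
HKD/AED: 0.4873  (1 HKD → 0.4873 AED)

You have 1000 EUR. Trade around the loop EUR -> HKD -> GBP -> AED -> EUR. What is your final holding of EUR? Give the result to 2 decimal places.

1000 EUR × 8.682 = 8682 HKD
8682 HKD × 0.1056 = 916.8192 GBP
916.8192 GBP × 4.212 = 3861.6424704 AED
3861.6424704 AED × 0.2078 = 802.44930534912 EUR

802.45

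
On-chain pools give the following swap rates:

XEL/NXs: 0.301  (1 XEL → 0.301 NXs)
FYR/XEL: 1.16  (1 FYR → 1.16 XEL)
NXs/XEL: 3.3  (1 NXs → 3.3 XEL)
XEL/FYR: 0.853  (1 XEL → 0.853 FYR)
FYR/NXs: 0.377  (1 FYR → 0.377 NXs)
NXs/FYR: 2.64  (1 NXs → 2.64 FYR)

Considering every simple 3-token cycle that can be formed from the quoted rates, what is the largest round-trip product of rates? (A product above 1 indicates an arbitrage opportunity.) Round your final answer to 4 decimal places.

XEL→FYR→NXs→XEL: 0.853 × 0.377 × 3.3 = 1.06122
XEL→NXs→FYR→XEL: 0.301 × 2.64 × 1.16 = 0.92178
Maximum is XEL→FYR→NXs→XEL at 1.0612; arbitrage exists.

1.0612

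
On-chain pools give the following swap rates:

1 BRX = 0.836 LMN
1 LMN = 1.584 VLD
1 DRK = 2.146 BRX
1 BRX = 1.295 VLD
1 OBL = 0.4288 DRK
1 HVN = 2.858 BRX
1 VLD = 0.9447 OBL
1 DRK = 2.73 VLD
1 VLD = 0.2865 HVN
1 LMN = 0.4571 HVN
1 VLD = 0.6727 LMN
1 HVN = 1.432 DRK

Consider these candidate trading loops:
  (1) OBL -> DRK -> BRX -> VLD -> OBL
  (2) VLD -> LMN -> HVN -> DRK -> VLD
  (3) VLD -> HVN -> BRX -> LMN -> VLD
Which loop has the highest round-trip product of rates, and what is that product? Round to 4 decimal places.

(1) 0.4288 × 2.146 × 1.295 × 0.9447 = 1.12577
(2) 0.6727 × 0.4571 × 1.432 × 2.73 = 1.20209
(3) 0.2865 × 2.858 × 0.836 × 1.584 = 1.08430
Highest is cycle (2) at 1.2021 (>1, arbitrage).

1.2021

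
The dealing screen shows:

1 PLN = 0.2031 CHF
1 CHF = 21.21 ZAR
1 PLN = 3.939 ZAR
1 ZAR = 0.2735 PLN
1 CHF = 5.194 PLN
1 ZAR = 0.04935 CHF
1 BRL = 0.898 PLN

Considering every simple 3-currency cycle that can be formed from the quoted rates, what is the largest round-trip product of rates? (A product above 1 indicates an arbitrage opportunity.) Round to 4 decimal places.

ZAR→PLN→CHF→ZAR: 0.2735 × 0.2031 × 21.21 = 1.17817
ZAR→CHF→PLN→ZAR: 0.04935 × 5.194 × 3.939 = 1.00966
Maximum is ZAR→PLN→CHF→ZAR at 1.1782; arbitrage exists.

1.1782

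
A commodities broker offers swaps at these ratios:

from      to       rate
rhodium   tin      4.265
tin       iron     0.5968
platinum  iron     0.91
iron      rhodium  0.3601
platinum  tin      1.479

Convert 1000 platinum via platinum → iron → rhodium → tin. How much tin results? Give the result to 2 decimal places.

1000 platinum × 0.91 = 910 iron
910 iron × 0.3601 = 327.691 rhodium
327.691 rhodium × 4.265 = 1397.602115 tin

1397.60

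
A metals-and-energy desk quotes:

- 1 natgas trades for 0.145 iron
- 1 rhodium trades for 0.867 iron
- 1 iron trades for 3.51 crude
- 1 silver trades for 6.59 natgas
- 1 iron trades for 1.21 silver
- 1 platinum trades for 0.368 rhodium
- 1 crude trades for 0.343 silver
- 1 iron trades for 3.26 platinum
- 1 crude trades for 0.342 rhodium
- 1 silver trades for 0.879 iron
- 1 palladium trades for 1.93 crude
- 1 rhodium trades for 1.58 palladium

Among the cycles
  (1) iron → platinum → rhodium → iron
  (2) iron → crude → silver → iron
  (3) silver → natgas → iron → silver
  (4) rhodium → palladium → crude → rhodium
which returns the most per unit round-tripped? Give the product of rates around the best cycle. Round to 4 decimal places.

1.1562

(1) 3.26 × 0.368 × 0.867 = 1.04012
(2) 3.51 × 0.343 × 0.879 = 1.05825
(3) 6.59 × 0.145 × 1.21 = 1.15622
(4) 1.58 × 1.93 × 0.342 = 1.04289
Highest is cycle (3) at 1.1562 (>1, arbitrage).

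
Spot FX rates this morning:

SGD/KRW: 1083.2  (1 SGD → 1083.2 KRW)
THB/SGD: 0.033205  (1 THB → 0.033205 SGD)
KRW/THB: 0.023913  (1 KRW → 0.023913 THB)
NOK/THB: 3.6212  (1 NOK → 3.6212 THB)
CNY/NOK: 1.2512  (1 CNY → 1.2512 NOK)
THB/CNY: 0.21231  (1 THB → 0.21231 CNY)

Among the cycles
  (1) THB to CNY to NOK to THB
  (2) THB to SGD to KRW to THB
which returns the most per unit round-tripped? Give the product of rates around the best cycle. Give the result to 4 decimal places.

(1) 0.21231 × 1.2512 × 3.6212 = 0.96194
(2) 0.033205 × 1083.2 × 0.023913 = 0.86009
Highest is cycle (1) at 0.9619 (≤1, no arbitrage).

0.9619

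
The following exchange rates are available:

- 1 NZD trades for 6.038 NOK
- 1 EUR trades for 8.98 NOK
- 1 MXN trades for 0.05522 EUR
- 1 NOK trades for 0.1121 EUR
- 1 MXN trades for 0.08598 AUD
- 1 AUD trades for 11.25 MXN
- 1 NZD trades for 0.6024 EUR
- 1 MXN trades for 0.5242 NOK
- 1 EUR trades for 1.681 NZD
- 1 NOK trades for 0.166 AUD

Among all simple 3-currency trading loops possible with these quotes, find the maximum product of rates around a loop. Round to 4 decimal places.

1.1378

NOK→EUR→NZD→NOK: 0.1121 × 1.681 × 6.038 = 1.13780
NOK→AUD→MXN→NOK: 0.166 × 11.25 × 0.5242 = 0.97894
Maximum is NOK→EUR→NZD→NOK at 1.1378; arbitrage exists.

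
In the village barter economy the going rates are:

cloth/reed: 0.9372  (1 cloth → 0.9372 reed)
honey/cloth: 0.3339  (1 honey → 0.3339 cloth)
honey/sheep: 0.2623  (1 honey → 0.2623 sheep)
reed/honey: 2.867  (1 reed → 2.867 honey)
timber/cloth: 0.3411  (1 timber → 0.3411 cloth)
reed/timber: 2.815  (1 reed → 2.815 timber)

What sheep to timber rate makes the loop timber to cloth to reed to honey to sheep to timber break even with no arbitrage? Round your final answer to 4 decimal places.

4.1597

Known legs of the cycle: 0.3411 × 0.9372 × 2.867 × 0.2623 = 0.240403055312772
For no arbitrage the full-cycle product must be 1, so the missing rate is 1 / 0.240403055312772 ≈ 4.159681.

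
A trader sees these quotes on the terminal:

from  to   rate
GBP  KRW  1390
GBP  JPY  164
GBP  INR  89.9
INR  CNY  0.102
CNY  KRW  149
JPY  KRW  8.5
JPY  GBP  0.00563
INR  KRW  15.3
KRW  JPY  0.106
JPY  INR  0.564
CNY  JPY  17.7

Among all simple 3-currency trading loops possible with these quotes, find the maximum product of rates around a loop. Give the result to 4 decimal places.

INR→CNY→JPY→INR: 0.102 × 17.7 × 0.564 = 1.01825
INR→KRW→JPY→INR: 15.3 × 0.106 × 0.564 = 0.91470
GBP→KRW→JPY→GBP: 1390 × 0.106 × 0.00563 = 0.82952
Maximum is INR→CNY→JPY→INR at 1.0182; arbitrage exists.

1.0182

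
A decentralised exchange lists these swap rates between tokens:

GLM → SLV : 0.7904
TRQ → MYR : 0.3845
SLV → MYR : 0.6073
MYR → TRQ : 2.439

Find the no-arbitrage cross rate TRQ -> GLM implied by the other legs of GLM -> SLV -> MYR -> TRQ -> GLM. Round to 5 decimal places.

0.85416

Known legs of the cycle: 0.7904 × 0.6073 × 2.439 = 1.17074419488
For no arbitrage the full-cycle product must be 1, so the missing rate is 1 / 1.17074419488 ≈ 0.8541576.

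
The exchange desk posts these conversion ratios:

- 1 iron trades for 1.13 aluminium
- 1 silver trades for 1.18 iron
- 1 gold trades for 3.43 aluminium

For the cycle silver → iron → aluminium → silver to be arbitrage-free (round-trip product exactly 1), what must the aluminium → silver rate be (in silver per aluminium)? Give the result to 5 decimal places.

0.74996

Known legs of the cycle: 1.18 × 1.13 = 1.3334
For no arbitrage the full-cycle product must be 1, so the missing rate is 1 / 1.3334 ≈ 0.7499625.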